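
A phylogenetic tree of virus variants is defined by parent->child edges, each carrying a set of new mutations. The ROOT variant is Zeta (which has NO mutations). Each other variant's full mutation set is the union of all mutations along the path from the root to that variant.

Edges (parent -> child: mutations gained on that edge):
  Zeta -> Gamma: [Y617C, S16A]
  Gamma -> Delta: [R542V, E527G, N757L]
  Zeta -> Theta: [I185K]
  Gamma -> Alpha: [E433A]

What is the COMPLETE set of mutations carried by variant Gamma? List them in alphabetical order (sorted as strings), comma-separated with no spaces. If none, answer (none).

Answer: S16A,Y617C

Derivation:
At Zeta: gained [] -> total []
At Gamma: gained ['Y617C', 'S16A'] -> total ['S16A', 'Y617C']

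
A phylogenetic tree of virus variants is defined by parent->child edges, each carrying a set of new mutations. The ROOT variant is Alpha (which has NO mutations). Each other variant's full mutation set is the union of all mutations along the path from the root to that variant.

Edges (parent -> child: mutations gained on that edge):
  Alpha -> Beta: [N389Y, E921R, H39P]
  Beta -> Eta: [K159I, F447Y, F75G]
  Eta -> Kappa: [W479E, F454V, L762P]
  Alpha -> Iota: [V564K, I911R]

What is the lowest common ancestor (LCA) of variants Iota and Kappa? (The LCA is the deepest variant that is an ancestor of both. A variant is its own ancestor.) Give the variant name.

Path from root to Iota: Alpha -> Iota
  ancestors of Iota: {Alpha, Iota}
Path from root to Kappa: Alpha -> Beta -> Eta -> Kappa
  ancestors of Kappa: {Alpha, Beta, Eta, Kappa}
Common ancestors: {Alpha}
Walk up from Kappa: Kappa (not in ancestors of Iota), Eta (not in ancestors of Iota), Beta (not in ancestors of Iota), Alpha (in ancestors of Iota)
Deepest common ancestor (LCA) = Alpha

Answer: Alpha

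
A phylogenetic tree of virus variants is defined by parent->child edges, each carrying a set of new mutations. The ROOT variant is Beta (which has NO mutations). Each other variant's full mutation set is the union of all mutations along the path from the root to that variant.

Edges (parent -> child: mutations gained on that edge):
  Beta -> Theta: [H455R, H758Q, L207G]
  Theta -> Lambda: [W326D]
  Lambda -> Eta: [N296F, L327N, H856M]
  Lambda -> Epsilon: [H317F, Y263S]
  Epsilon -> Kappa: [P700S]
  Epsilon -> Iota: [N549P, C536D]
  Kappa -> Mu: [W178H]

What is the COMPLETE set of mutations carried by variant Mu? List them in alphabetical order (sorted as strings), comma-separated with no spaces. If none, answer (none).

Answer: H317F,H455R,H758Q,L207G,P700S,W178H,W326D,Y263S

Derivation:
At Beta: gained [] -> total []
At Theta: gained ['H455R', 'H758Q', 'L207G'] -> total ['H455R', 'H758Q', 'L207G']
At Lambda: gained ['W326D'] -> total ['H455R', 'H758Q', 'L207G', 'W326D']
At Epsilon: gained ['H317F', 'Y263S'] -> total ['H317F', 'H455R', 'H758Q', 'L207G', 'W326D', 'Y263S']
At Kappa: gained ['P700S'] -> total ['H317F', 'H455R', 'H758Q', 'L207G', 'P700S', 'W326D', 'Y263S']
At Mu: gained ['W178H'] -> total ['H317F', 'H455R', 'H758Q', 'L207G', 'P700S', 'W178H', 'W326D', 'Y263S']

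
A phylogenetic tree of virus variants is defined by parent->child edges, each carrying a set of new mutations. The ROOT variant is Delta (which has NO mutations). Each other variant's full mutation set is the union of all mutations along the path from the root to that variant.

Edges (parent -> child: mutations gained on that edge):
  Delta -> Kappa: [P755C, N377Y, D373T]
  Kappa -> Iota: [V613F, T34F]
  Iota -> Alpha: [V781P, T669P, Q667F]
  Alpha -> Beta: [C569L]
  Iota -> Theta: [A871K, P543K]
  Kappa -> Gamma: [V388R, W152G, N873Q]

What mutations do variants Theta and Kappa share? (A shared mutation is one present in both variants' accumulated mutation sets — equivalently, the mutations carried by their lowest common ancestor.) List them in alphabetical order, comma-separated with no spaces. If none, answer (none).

Answer: D373T,N377Y,P755C

Derivation:
Accumulating mutations along path to Theta:
  At Delta: gained [] -> total []
  At Kappa: gained ['P755C', 'N377Y', 'D373T'] -> total ['D373T', 'N377Y', 'P755C']
  At Iota: gained ['V613F', 'T34F'] -> total ['D373T', 'N377Y', 'P755C', 'T34F', 'V613F']
  At Theta: gained ['A871K', 'P543K'] -> total ['A871K', 'D373T', 'N377Y', 'P543K', 'P755C', 'T34F', 'V613F']
Mutations(Theta) = ['A871K', 'D373T', 'N377Y', 'P543K', 'P755C', 'T34F', 'V613F']
Accumulating mutations along path to Kappa:
  At Delta: gained [] -> total []
  At Kappa: gained ['P755C', 'N377Y', 'D373T'] -> total ['D373T', 'N377Y', 'P755C']
Mutations(Kappa) = ['D373T', 'N377Y', 'P755C']
Intersection: ['A871K', 'D373T', 'N377Y', 'P543K', 'P755C', 'T34F', 'V613F'] ∩ ['D373T', 'N377Y', 'P755C'] = ['D373T', 'N377Y', 'P755C']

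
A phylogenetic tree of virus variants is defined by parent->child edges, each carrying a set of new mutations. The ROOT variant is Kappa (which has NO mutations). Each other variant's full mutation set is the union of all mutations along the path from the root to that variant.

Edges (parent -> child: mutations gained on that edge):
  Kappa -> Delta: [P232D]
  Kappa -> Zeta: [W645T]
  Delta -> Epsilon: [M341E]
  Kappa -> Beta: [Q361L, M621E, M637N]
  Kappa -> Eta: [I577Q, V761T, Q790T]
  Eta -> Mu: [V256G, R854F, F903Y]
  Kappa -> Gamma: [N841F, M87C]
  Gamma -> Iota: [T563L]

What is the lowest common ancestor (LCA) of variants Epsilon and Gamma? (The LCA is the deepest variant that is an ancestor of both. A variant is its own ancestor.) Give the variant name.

Answer: Kappa

Derivation:
Path from root to Epsilon: Kappa -> Delta -> Epsilon
  ancestors of Epsilon: {Kappa, Delta, Epsilon}
Path from root to Gamma: Kappa -> Gamma
  ancestors of Gamma: {Kappa, Gamma}
Common ancestors: {Kappa}
Walk up from Gamma: Gamma (not in ancestors of Epsilon), Kappa (in ancestors of Epsilon)
Deepest common ancestor (LCA) = Kappa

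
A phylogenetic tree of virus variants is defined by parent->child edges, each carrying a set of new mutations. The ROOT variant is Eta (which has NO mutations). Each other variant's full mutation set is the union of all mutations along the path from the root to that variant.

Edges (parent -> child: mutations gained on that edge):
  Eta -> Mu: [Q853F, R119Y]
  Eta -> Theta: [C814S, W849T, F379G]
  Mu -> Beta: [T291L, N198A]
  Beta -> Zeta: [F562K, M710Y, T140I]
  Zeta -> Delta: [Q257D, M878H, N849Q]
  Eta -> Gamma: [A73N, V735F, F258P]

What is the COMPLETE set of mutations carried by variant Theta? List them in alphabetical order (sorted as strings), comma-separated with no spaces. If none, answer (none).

Answer: C814S,F379G,W849T

Derivation:
At Eta: gained [] -> total []
At Theta: gained ['C814S', 'W849T', 'F379G'] -> total ['C814S', 'F379G', 'W849T']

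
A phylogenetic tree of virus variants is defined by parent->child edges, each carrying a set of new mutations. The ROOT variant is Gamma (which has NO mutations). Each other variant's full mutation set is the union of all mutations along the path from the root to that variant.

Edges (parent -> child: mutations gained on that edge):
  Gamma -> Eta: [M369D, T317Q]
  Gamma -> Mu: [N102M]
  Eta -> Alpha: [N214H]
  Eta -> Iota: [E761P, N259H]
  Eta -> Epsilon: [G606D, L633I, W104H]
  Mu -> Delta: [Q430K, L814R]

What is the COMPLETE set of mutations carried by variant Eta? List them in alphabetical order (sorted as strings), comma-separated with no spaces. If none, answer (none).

At Gamma: gained [] -> total []
At Eta: gained ['M369D', 'T317Q'] -> total ['M369D', 'T317Q']

Answer: M369D,T317Q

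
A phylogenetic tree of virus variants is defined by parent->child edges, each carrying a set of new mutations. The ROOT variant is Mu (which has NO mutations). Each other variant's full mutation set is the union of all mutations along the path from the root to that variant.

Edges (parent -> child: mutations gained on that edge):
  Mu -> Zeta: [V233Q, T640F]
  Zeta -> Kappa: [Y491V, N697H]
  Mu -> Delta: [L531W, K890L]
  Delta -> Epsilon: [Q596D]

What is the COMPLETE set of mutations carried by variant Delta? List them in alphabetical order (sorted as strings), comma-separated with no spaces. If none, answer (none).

Answer: K890L,L531W

Derivation:
At Mu: gained [] -> total []
At Delta: gained ['L531W', 'K890L'] -> total ['K890L', 'L531W']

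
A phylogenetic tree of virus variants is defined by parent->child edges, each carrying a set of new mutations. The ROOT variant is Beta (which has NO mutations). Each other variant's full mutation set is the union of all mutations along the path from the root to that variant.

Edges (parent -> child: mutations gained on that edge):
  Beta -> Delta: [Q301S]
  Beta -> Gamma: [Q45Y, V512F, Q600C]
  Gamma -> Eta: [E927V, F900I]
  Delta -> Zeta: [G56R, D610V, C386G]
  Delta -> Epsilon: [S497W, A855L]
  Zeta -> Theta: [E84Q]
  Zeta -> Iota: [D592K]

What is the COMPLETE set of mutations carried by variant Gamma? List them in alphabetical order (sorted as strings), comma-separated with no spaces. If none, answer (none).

At Beta: gained [] -> total []
At Gamma: gained ['Q45Y', 'V512F', 'Q600C'] -> total ['Q45Y', 'Q600C', 'V512F']

Answer: Q45Y,Q600C,V512F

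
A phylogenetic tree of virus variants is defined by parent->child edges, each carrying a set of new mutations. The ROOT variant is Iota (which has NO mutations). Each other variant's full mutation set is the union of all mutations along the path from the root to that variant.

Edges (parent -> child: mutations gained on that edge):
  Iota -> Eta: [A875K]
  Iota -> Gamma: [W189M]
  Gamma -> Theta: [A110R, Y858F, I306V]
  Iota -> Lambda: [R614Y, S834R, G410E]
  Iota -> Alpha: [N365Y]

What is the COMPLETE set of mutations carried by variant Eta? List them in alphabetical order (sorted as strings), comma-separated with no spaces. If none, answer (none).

At Iota: gained [] -> total []
At Eta: gained ['A875K'] -> total ['A875K']

Answer: A875K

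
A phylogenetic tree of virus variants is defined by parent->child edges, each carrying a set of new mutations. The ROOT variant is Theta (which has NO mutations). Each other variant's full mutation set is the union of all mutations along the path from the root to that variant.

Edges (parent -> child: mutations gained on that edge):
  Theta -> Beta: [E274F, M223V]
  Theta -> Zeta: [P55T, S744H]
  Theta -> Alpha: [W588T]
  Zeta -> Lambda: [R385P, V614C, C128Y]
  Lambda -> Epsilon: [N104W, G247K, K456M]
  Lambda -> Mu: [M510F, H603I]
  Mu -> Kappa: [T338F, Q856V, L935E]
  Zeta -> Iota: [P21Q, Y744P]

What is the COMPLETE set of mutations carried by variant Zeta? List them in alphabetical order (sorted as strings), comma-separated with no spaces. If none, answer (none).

Answer: P55T,S744H

Derivation:
At Theta: gained [] -> total []
At Zeta: gained ['P55T', 'S744H'] -> total ['P55T', 'S744H']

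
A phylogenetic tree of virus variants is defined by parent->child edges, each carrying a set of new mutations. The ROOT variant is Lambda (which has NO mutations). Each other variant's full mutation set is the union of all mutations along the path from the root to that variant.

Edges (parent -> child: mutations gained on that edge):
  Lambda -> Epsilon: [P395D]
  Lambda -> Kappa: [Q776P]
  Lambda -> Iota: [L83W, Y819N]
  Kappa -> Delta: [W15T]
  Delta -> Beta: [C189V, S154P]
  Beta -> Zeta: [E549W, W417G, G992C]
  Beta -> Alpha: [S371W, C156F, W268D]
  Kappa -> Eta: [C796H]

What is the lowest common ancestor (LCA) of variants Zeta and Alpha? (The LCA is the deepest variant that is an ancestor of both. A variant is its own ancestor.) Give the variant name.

Answer: Beta

Derivation:
Path from root to Zeta: Lambda -> Kappa -> Delta -> Beta -> Zeta
  ancestors of Zeta: {Lambda, Kappa, Delta, Beta, Zeta}
Path from root to Alpha: Lambda -> Kappa -> Delta -> Beta -> Alpha
  ancestors of Alpha: {Lambda, Kappa, Delta, Beta, Alpha}
Common ancestors: {Lambda, Kappa, Delta, Beta}
Walk up from Alpha: Alpha (not in ancestors of Zeta), Beta (in ancestors of Zeta), Delta (in ancestors of Zeta), Kappa (in ancestors of Zeta), Lambda (in ancestors of Zeta)
Deepest common ancestor (LCA) = Beta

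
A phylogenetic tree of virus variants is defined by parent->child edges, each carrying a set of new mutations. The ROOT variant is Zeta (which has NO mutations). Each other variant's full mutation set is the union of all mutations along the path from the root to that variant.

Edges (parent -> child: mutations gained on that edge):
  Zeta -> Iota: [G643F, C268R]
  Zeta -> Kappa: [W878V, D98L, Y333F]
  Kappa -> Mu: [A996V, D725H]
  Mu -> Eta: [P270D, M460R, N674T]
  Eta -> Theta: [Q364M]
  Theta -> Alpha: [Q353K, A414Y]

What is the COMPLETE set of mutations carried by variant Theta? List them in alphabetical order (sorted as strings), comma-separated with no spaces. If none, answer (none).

Answer: A996V,D725H,D98L,M460R,N674T,P270D,Q364M,W878V,Y333F

Derivation:
At Zeta: gained [] -> total []
At Kappa: gained ['W878V', 'D98L', 'Y333F'] -> total ['D98L', 'W878V', 'Y333F']
At Mu: gained ['A996V', 'D725H'] -> total ['A996V', 'D725H', 'D98L', 'W878V', 'Y333F']
At Eta: gained ['P270D', 'M460R', 'N674T'] -> total ['A996V', 'D725H', 'D98L', 'M460R', 'N674T', 'P270D', 'W878V', 'Y333F']
At Theta: gained ['Q364M'] -> total ['A996V', 'D725H', 'D98L', 'M460R', 'N674T', 'P270D', 'Q364M', 'W878V', 'Y333F']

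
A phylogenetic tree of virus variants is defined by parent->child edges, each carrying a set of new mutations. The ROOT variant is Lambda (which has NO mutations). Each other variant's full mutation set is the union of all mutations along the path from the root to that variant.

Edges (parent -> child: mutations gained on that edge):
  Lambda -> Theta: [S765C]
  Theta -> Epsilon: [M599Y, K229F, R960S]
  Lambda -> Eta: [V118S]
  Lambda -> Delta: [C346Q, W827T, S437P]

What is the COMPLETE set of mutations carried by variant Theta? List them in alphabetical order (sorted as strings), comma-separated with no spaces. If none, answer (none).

At Lambda: gained [] -> total []
At Theta: gained ['S765C'] -> total ['S765C']

Answer: S765C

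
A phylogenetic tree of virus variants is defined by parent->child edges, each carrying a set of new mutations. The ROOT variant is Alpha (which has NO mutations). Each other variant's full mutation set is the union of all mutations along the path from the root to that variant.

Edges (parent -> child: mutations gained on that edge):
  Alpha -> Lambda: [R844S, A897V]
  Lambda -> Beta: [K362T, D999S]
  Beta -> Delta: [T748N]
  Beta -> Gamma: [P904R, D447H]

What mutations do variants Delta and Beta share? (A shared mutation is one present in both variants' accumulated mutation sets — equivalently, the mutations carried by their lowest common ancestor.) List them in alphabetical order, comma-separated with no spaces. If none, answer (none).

Answer: A897V,D999S,K362T,R844S

Derivation:
Accumulating mutations along path to Delta:
  At Alpha: gained [] -> total []
  At Lambda: gained ['R844S', 'A897V'] -> total ['A897V', 'R844S']
  At Beta: gained ['K362T', 'D999S'] -> total ['A897V', 'D999S', 'K362T', 'R844S']
  At Delta: gained ['T748N'] -> total ['A897V', 'D999S', 'K362T', 'R844S', 'T748N']
Mutations(Delta) = ['A897V', 'D999S', 'K362T', 'R844S', 'T748N']
Accumulating mutations along path to Beta:
  At Alpha: gained [] -> total []
  At Lambda: gained ['R844S', 'A897V'] -> total ['A897V', 'R844S']
  At Beta: gained ['K362T', 'D999S'] -> total ['A897V', 'D999S', 'K362T', 'R844S']
Mutations(Beta) = ['A897V', 'D999S', 'K362T', 'R844S']
Intersection: ['A897V', 'D999S', 'K362T', 'R844S', 'T748N'] ∩ ['A897V', 'D999S', 'K362T', 'R844S'] = ['A897V', 'D999S', 'K362T', 'R844S']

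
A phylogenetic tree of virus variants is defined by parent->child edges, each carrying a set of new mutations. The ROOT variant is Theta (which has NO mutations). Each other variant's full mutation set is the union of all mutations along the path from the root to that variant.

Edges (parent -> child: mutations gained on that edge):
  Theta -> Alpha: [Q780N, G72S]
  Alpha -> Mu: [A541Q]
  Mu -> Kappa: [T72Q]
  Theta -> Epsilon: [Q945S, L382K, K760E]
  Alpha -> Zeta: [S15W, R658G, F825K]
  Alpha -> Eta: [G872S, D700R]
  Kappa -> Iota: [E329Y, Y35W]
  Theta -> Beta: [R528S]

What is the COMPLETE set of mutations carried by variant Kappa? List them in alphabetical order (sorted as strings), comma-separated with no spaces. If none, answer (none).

Answer: A541Q,G72S,Q780N,T72Q

Derivation:
At Theta: gained [] -> total []
At Alpha: gained ['Q780N', 'G72S'] -> total ['G72S', 'Q780N']
At Mu: gained ['A541Q'] -> total ['A541Q', 'G72S', 'Q780N']
At Kappa: gained ['T72Q'] -> total ['A541Q', 'G72S', 'Q780N', 'T72Q']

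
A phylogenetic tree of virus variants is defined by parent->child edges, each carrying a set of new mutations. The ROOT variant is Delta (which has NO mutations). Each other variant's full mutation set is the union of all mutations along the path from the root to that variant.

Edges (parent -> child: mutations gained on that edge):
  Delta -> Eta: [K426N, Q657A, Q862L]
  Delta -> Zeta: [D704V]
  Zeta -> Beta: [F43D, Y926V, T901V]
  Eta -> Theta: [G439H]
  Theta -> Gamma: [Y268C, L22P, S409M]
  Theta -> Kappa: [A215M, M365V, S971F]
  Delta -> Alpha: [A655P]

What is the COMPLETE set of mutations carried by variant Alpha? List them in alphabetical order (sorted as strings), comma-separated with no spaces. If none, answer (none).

At Delta: gained [] -> total []
At Alpha: gained ['A655P'] -> total ['A655P']

Answer: A655P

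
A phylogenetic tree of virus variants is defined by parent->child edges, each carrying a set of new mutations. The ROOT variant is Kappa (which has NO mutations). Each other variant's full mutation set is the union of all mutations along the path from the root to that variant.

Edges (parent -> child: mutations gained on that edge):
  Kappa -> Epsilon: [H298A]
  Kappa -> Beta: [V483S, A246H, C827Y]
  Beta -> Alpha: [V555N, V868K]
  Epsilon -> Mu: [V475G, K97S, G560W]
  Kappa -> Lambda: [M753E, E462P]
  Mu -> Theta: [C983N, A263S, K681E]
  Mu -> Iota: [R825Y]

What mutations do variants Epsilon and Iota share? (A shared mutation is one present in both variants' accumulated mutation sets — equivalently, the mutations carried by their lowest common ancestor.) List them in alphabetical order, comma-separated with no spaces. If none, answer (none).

Accumulating mutations along path to Epsilon:
  At Kappa: gained [] -> total []
  At Epsilon: gained ['H298A'] -> total ['H298A']
Mutations(Epsilon) = ['H298A']
Accumulating mutations along path to Iota:
  At Kappa: gained [] -> total []
  At Epsilon: gained ['H298A'] -> total ['H298A']
  At Mu: gained ['V475G', 'K97S', 'G560W'] -> total ['G560W', 'H298A', 'K97S', 'V475G']
  At Iota: gained ['R825Y'] -> total ['G560W', 'H298A', 'K97S', 'R825Y', 'V475G']
Mutations(Iota) = ['G560W', 'H298A', 'K97S', 'R825Y', 'V475G']
Intersection: ['H298A'] ∩ ['G560W', 'H298A', 'K97S', 'R825Y', 'V475G'] = ['H298A']

Answer: H298A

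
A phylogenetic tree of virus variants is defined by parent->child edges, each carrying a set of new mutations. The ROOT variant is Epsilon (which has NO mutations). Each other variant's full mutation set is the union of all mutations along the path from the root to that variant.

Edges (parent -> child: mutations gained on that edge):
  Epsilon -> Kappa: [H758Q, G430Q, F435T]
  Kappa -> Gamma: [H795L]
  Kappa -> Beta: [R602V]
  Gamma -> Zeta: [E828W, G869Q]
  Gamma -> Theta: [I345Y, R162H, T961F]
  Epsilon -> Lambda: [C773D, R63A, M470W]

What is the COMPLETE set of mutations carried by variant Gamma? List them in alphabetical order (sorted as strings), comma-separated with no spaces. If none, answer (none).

Answer: F435T,G430Q,H758Q,H795L

Derivation:
At Epsilon: gained [] -> total []
At Kappa: gained ['H758Q', 'G430Q', 'F435T'] -> total ['F435T', 'G430Q', 'H758Q']
At Gamma: gained ['H795L'] -> total ['F435T', 'G430Q', 'H758Q', 'H795L']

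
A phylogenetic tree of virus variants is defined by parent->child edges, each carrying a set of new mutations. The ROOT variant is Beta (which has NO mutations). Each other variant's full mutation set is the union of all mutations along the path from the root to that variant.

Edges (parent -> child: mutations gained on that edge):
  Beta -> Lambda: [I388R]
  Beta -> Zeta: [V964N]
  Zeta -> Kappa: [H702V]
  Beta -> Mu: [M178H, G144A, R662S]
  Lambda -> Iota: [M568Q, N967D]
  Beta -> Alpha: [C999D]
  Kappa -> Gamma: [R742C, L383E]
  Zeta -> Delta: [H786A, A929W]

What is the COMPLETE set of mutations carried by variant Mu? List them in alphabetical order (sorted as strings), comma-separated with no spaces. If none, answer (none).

At Beta: gained [] -> total []
At Mu: gained ['M178H', 'G144A', 'R662S'] -> total ['G144A', 'M178H', 'R662S']

Answer: G144A,M178H,R662S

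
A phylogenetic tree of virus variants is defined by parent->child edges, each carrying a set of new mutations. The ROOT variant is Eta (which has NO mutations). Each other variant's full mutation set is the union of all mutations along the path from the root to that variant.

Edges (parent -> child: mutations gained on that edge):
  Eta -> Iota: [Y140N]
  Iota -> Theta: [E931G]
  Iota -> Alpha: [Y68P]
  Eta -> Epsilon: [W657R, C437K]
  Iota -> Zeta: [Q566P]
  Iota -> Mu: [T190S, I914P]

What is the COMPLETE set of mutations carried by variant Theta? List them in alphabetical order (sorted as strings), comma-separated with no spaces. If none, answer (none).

Answer: E931G,Y140N

Derivation:
At Eta: gained [] -> total []
At Iota: gained ['Y140N'] -> total ['Y140N']
At Theta: gained ['E931G'] -> total ['E931G', 'Y140N']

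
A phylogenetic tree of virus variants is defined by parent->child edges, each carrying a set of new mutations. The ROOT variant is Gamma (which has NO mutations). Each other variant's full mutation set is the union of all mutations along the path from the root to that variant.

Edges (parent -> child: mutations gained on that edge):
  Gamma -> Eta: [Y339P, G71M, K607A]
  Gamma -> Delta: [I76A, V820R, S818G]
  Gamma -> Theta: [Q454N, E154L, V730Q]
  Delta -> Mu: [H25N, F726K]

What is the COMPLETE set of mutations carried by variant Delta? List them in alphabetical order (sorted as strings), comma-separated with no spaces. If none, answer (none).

Answer: I76A,S818G,V820R

Derivation:
At Gamma: gained [] -> total []
At Delta: gained ['I76A', 'V820R', 'S818G'] -> total ['I76A', 'S818G', 'V820R']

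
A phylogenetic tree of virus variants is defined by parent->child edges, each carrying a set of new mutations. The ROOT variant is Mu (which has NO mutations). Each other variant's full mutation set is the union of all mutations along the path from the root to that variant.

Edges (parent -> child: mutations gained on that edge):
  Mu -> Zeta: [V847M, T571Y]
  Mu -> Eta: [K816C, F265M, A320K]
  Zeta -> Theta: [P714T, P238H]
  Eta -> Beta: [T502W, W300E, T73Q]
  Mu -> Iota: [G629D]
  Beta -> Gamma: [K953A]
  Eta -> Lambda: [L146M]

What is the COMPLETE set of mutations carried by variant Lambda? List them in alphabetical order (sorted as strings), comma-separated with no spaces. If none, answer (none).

Answer: A320K,F265M,K816C,L146M

Derivation:
At Mu: gained [] -> total []
At Eta: gained ['K816C', 'F265M', 'A320K'] -> total ['A320K', 'F265M', 'K816C']
At Lambda: gained ['L146M'] -> total ['A320K', 'F265M', 'K816C', 'L146M']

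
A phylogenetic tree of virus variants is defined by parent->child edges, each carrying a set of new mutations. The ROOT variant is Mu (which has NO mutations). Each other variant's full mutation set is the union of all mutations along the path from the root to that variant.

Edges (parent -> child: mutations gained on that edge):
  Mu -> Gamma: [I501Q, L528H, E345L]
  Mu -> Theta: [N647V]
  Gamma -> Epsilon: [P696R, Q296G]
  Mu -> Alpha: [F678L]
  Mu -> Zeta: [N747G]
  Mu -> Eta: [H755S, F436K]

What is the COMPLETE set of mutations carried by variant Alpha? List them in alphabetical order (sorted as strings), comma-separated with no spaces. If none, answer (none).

Answer: F678L

Derivation:
At Mu: gained [] -> total []
At Alpha: gained ['F678L'] -> total ['F678L']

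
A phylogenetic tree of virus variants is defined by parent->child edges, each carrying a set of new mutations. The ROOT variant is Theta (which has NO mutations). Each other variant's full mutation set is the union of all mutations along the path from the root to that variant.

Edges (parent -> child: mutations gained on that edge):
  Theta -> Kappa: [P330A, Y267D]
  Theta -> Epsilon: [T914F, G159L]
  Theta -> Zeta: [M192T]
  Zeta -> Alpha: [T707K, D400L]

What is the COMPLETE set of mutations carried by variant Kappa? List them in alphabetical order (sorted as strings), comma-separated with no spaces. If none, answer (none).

Answer: P330A,Y267D

Derivation:
At Theta: gained [] -> total []
At Kappa: gained ['P330A', 'Y267D'] -> total ['P330A', 'Y267D']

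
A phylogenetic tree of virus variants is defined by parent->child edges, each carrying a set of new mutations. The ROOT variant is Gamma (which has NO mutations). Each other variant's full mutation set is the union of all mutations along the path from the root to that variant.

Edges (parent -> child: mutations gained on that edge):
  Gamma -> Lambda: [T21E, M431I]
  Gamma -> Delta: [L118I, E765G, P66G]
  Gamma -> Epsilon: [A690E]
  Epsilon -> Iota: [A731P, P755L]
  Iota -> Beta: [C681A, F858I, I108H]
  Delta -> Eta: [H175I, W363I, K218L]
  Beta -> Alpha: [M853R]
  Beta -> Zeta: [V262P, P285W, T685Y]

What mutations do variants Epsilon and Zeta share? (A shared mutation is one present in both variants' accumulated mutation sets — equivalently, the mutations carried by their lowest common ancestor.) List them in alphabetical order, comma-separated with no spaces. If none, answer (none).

Answer: A690E

Derivation:
Accumulating mutations along path to Epsilon:
  At Gamma: gained [] -> total []
  At Epsilon: gained ['A690E'] -> total ['A690E']
Mutations(Epsilon) = ['A690E']
Accumulating mutations along path to Zeta:
  At Gamma: gained [] -> total []
  At Epsilon: gained ['A690E'] -> total ['A690E']
  At Iota: gained ['A731P', 'P755L'] -> total ['A690E', 'A731P', 'P755L']
  At Beta: gained ['C681A', 'F858I', 'I108H'] -> total ['A690E', 'A731P', 'C681A', 'F858I', 'I108H', 'P755L']
  At Zeta: gained ['V262P', 'P285W', 'T685Y'] -> total ['A690E', 'A731P', 'C681A', 'F858I', 'I108H', 'P285W', 'P755L', 'T685Y', 'V262P']
Mutations(Zeta) = ['A690E', 'A731P', 'C681A', 'F858I', 'I108H', 'P285W', 'P755L', 'T685Y', 'V262P']
Intersection: ['A690E'] ∩ ['A690E', 'A731P', 'C681A', 'F858I', 'I108H', 'P285W', 'P755L', 'T685Y', 'V262P'] = ['A690E']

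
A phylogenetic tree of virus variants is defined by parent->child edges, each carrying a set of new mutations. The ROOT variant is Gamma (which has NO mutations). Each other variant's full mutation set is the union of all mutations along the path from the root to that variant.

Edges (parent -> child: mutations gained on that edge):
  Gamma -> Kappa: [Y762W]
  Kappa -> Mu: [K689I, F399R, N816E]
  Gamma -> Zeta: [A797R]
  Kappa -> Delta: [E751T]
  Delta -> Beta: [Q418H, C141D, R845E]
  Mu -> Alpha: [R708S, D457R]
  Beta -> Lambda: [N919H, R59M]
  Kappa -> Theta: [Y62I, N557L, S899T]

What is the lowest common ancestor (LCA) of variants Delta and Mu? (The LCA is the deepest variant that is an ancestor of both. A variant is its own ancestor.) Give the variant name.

Answer: Kappa

Derivation:
Path from root to Delta: Gamma -> Kappa -> Delta
  ancestors of Delta: {Gamma, Kappa, Delta}
Path from root to Mu: Gamma -> Kappa -> Mu
  ancestors of Mu: {Gamma, Kappa, Mu}
Common ancestors: {Gamma, Kappa}
Walk up from Mu: Mu (not in ancestors of Delta), Kappa (in ancestors of Delta), Gamma (in ancestors of Delta)
Deepest common ancestor (LCA) = Kappa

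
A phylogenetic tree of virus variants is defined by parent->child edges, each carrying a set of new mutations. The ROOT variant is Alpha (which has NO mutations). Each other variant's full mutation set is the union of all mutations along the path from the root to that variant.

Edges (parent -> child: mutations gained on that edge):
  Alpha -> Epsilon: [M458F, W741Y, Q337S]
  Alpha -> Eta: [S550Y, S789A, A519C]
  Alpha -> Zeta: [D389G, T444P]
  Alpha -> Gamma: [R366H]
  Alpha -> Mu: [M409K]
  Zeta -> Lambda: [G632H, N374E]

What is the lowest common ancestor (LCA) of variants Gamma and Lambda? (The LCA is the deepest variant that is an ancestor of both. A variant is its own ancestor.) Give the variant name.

Answer: Alpha

Derivation:
Path from root to Gamma: Alpha -> Gamma
  ancestors of Gamma: {Alpha, Gamma}
Path from root to Lambda: Alpha -> Zeta -> Lambda
  ancestors of Lambda: {Alpha, Zeta, Lambda}
Common ancestors: {Alpha}
Walk up from Lambda: Lambda (not in ancestors of Gamma), Zeta (not in ancestors of Gamma), Alpha (in ancestors of Gamma)
Deepest common ancestor (LCA) = Alpha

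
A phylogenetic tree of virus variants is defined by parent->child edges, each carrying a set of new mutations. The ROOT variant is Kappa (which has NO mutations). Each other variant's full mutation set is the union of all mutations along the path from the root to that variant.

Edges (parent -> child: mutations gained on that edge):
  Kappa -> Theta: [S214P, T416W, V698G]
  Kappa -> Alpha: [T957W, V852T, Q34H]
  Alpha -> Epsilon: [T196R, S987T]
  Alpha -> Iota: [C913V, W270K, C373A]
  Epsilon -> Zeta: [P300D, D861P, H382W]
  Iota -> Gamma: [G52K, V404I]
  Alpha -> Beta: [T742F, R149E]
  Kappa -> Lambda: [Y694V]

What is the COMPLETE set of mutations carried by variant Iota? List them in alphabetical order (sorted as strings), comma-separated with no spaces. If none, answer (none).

Answer: C373A,C913V,Q34H,T957W,V852T,W270K

Derivation:
At Kappa: gained [] -> total []
At Alpha: gained ['T957W', 'V852T', 'Q34H'] -> total ['Q34H', 'T957W', 'V852T']
At Iota: gained ['C913V', 'W270K', 'C373A'] -> total ['C373A', 'C913V', 'Q34H', 'T957W', 'V852T', 'W270K']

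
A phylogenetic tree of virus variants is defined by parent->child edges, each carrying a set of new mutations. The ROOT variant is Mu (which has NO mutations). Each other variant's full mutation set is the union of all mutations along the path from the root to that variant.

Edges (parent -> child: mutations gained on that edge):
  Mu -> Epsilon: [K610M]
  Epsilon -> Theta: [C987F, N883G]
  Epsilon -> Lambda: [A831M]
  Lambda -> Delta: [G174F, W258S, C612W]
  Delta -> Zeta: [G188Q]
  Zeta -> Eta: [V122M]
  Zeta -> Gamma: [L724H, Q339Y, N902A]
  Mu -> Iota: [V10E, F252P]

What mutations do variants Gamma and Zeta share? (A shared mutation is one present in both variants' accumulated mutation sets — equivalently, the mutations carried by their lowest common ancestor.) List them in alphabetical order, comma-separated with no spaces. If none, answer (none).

Accumulating mutations along path to Gamma:
  At Mu: gained [] -> total []
  At Epsilon: gained ['K610M'] -> total ['K610M']
  At Lambda: gained ['A831M'] -> total ['A831M', 'K610M']
  At Delta: gained ['G174F', 'W258S', 'C612W'] -> total ['A831M', 'C612W', 'G174F', 'K610M', 'W258S']
  At Zeta: gained ['G188Q'] -> total ['A831M', 'C612W', 'G174F', 'G188Q', 'K610M', 'W258S']
  At Gamma: gained ['L724H', 'Q339Y', 'N902A'] -> total ['A831M', 'C612W', 'G174F', 'G188Q', 'K610M', 'L724H', 'N902A', 'Q339Y', 'W258S']
Mutations(Gamma) = ['A831M', 'C612W', 'G174F', 'G188Q', 'K610M', 'L724H', 'N902A', 'Q339Y', 'W258S']
Accumulating mutations along path to Zeta:
  At Mu: gained [] -> total []
  At Epsilon: gained ['K610M'] -> total ['K610M']
  At Lambda: gained ['A831M'] -> total ['A831M', 'K610M']
  At Delta: gained ['G174F', 'W258S', 'C612W'] -> total ['A831M', 'C612W', 'G174F', 'K610M', 'W258S']
  At Zeta: gained ['G188Q'] -> total ['A831M', 'C612W', 'G174F', 'G188Q', 'K610M', 'W258S']
Mutations(Zeta) = ['A831M', 'C612W', 'G174F', 'G188Q', 'K610M', 'W258S']
Intersection: ['A831M', 'C612W', 'G174F', 'G188Q', 'K610M', 'L724H', 'N902A', 'Q339Y', 'W258S'] ∩ ['A831M', 'C612W', 'G174F', 'G188Q', 'K610M', 'W258S'] = ['A831M', 'C612W', 'G174F', 'G188Q', 'K610M', 'W258S']

Answer: A831M,C612W,G174F,G188Q,K610M,W258S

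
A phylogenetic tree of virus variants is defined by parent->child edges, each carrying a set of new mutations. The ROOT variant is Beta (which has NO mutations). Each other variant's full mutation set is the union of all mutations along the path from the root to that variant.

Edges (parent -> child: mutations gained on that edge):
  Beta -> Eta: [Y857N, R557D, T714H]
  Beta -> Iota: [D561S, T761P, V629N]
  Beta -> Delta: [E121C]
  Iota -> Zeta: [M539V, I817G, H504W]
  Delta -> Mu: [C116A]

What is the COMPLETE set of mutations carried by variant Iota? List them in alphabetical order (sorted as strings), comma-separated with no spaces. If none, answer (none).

Answer: D561S,T761P,V629N

Derivation:
At Beta: gained [] -> total []
At Iota: gained ['D561S', 'T761P', 'V629N'] -> total ['D561S', 'T761P', 'V629N']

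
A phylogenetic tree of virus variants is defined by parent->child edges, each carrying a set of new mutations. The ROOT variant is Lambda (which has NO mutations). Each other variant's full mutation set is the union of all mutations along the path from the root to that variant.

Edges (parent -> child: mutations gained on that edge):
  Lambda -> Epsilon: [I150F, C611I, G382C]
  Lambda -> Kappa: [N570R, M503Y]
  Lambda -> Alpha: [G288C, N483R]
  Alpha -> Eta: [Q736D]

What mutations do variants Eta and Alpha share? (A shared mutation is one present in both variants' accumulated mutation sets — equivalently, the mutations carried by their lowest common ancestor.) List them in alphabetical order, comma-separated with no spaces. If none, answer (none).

Accumulating mutations along path to Eta:
  At Lambda: gained [] -> total []
  At Alpha: gained ['G288C', 'N483R'] -> total ['G288C', 'N483R']
  At Eta: gained ['Q736D'] -> total ['G288C', 'N483R', 'Q736D']
Mutations(Eta) = ['G288C', 'N483R', 'Q736D']
Accumulating mutations along path to Alpha:
  At Lambda: gained [] -> total []
  At Alpha: gained ['G288C', 'N483R'] -> total ['G288C', 'N483R']
Mutations(Alpha) = ['G288C', 'N483R']
Intersection: ['G288C', 'N483R', 'Q736D'] ∩ ['G288C', 'N483R'] = ['G288C', 'N483R']

Answer: G288C,N483R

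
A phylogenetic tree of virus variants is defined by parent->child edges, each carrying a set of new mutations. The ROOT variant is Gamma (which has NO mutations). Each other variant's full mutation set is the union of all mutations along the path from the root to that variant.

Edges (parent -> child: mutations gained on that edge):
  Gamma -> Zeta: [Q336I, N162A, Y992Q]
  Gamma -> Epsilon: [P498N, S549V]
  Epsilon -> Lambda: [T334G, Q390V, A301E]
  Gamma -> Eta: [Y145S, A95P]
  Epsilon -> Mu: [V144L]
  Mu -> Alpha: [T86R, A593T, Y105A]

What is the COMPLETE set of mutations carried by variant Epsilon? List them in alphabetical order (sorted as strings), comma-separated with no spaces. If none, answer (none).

At Gamma: gained [] -> total []
At Epsilon: gained ['P498N', 'S549V'] -> total ['P498N', 'S549V']

Answer: P498N,S549V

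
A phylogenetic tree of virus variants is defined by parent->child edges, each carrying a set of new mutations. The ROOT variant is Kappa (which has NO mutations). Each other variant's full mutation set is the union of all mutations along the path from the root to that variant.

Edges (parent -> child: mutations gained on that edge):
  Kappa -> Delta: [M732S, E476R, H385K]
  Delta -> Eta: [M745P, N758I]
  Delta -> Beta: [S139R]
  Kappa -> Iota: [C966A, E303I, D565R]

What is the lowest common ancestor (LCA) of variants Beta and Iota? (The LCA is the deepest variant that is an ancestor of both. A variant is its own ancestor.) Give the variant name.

Path from root to Beta: Kappa -> Delta -> Beta
  ancestors of Beta: {Kappa, Delta, Beta}
Path from root to Iota: Kappa -> Iota
  ancestors of Iota: {Kappa, Iota}
Common ancestors: {Kappa}
Walk up from Iota: Iota (not in ancestors of Beta), Kappa (in ancestors of Beta)
Deepest common ancestor (LCA) = Kappa

Answer: Kappa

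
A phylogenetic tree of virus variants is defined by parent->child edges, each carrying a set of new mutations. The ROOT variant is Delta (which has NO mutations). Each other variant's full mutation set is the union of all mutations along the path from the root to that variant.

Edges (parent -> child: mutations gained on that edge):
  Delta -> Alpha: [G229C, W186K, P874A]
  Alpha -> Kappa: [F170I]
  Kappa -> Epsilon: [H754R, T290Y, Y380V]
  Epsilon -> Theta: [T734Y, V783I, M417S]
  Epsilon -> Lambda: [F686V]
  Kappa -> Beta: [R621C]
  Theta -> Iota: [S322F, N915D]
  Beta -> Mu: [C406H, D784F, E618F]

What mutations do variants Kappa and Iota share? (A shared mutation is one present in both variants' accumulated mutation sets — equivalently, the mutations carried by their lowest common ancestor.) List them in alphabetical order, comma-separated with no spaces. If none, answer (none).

Answer: F170I,G229C,P874A,W186K

Derivation:
Accumulating mutations along path to Kappa:
  At Delta: gained [] -> total []
  At Alpha: gained ['G229C', 'W186K', 'P874A'] -> total ['G229C', 'P874A', 'W186K']
  At Kappa: gained ['F170I'] -> total ['F170I', 'G229C', 'P874A', 'W186K']
Mutations(Kappa) = ['F170I', 'G229C', 'P874A', 'W186K']
Accumulating mutations along path to Iota:
  At Delta: gained [] -> total []
  At Alpha: gained ['G229C', 'W186K', 'P874A'] -> total ['G229C', 'P874A', 'W186K']
  At Kappa: gained ['F170I'] -> total ['F170I', 'G229C', 'P874A', 'W186K']
  At Epsilon: gained ['H754R', 'T290Y', 'Y380V'] -> total ['F170I', 'G229C', 'H754R', 'P874A', 'T290Y', 'W186K', 'Y380V']
  At Theta: gained ['T734Y', 'V783I', 'M417S'] -> total ['F170I', 'G229C', 'H754R', 'M417S', 'P874A', 'T290Y', 'T734Y', 'V783I', 'W186K', 'Y380V']
  At Iota: gained ['S322F', 'N915D'] -> total ['F170I', 'G229C', 'H754R', 'M417S', 'N915D', 'P874A', 'S322F', 'T290Y', 'T734Y', 'V783I', 'W186K', 'Y380V']
Mutations(Iota) = ['F170I', 'G229C', 'H754R', 'M417S', 'N915D', 'P874A', 'S322F', 'T290Y', 'T734Y', 'V783I', 'W186K', 'Y380V']
Intersection: ['F170I', 'G229C', 'P874A', 'W186K'] ∩ ['F170I', 'G229C', 'H754R', 'M417S', 'N915D', 'P874A', 'S322F', 'T290Y', 'T734Y', 'V783I', 'W186K', 'Y380V'] = ['F170I', 'G229C', 'P874A', 'W186K']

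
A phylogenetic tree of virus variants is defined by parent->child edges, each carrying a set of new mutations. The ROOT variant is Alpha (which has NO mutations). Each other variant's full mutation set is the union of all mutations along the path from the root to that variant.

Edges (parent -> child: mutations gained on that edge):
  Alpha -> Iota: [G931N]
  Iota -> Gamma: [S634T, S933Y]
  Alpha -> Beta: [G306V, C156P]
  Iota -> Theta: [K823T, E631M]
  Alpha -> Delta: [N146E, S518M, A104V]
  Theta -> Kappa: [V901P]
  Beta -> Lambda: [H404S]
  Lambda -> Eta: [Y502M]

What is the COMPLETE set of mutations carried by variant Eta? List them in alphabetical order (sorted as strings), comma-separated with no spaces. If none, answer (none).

At Alpha: gained [] -> total []
At Beta: gained ['G306V', 'C156P'] -> total ['C156P', 'G306V']
At Lambda: gained ['H404S'] -> total ['C156P', 'G306V', 'H404S']
At Eta: gained ['Y502M'] -> total ['C156P', 'G306V', 'H404S', 'Y502M']

Answer: C156P,G306V,H404S,Y502M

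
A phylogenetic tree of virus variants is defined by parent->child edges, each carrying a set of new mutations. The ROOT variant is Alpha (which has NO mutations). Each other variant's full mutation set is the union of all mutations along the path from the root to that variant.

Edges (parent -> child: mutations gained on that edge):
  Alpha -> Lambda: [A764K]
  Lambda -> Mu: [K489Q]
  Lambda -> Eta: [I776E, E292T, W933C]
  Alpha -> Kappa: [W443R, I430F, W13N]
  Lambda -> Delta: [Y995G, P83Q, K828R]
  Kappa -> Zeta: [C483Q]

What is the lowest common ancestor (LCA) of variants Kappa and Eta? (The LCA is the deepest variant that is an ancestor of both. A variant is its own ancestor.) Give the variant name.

Answer: Alpha

Derivation:
Path from root to Kappa: Alpha -> Kappa
  ancestors of Kappa: {Alpha, Kappa}
Path from root to Eta: Alpha -> Lambda -> Eta
  ancestors of Eta: {Alpha, Lambda, Eta}
Common ancestors: {Alpha}
Walk up from Eta: Eta (not in ancestors of Kappa), Lambda (not in ancestors of Kappa), Alpha (in ancestors of Kappa)
Deepest common ancestor (LCA) = Alpha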